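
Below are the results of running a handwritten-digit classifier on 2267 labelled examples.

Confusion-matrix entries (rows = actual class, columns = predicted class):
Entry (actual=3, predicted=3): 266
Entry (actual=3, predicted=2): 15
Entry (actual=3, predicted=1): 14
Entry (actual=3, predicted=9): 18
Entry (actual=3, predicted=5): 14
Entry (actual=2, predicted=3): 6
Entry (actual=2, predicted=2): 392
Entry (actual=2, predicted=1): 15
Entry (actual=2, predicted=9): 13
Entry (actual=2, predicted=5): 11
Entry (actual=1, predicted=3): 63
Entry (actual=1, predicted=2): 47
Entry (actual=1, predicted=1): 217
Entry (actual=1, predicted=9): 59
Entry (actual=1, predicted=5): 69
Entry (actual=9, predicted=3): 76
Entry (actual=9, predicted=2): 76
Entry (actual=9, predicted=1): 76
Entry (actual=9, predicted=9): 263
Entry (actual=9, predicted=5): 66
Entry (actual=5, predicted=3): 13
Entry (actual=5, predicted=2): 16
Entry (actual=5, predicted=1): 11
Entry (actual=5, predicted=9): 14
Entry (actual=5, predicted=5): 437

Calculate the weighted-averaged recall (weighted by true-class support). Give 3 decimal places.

Per-class recall (TP/(TP+FN)):
  3: TP=266, FN=15+14+18+14=61 → 266/327 = 0.8135
  2: TP=392, FN=6+15+13+11=45 → 392/437 = 0.8970
  1: TP=217, FN=63+47+59+69=238 → 217/455 = 0.4769
  9: TP=263, FN=76+76+76+66=294 → 263/557 = 0.4722
  5: TP=437, FN=13+16+11+14=54 → 437/491 = 0.8900
Weighted-recall = Σ (supportᵢ/N)·recallᵢ with N=2267: (327/2267)·0.8135 + (437/2267)·0.8970 + (455/2267)·0.4769 + (557/2267)·0.4722 + (491/2267)·0.8900 = 0.695

0.695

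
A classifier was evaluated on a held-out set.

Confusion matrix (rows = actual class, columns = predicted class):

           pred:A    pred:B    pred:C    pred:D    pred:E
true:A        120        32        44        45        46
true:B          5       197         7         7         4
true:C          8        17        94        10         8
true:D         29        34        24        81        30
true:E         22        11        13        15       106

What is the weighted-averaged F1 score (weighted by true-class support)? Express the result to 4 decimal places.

0.5796

Per-class F1 score (2·TP/(2·TP+FP+FN)):
  A: TP=120, FP=5+8+29+22=64, FN=32+44+45+46=167 → 240/471 = 0.50955
  B: TP=197, FP=32+17+34+11=94, FN=5+7+7+4=23 → 394/511 = 0.77104
  C: TP=94, FP=44+7+24+13=88, FN=8+17+10+8=43 → 188/319 = 0.58934
  D: TP=81, FP=45+7+10+15=77, FN=29+34+24+30=117 → 162/356 = 0.45506
  E: TP=106, FP=46+4+8+30=88, FN=22+11+13+15=61 → 212/361 = 0.58726
Weighted-F1 score = Σ (supportᵢ/N)·F1 scoreᵢ with N=1009: (287/1009)·0.50955 + (220/1009)·0.77104 + (137/1009)·0.58934 + (198/1009)·0.45506 + (167/1009)·0.58726 = 0.5796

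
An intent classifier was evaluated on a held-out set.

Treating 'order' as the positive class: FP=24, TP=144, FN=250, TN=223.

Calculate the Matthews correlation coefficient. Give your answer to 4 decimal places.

0.2969

MCC = (TP·TN − FP·FN) / √((TP+FP)(TP+FN)(TN+FP)(TN+FN))
Numerator = 144·223 − 24·250 = 26112
Denominator = √(168·394·247·473) = √7733277552 = 87939.0559
MCC = 26112 / 87939.0559 = 0.2969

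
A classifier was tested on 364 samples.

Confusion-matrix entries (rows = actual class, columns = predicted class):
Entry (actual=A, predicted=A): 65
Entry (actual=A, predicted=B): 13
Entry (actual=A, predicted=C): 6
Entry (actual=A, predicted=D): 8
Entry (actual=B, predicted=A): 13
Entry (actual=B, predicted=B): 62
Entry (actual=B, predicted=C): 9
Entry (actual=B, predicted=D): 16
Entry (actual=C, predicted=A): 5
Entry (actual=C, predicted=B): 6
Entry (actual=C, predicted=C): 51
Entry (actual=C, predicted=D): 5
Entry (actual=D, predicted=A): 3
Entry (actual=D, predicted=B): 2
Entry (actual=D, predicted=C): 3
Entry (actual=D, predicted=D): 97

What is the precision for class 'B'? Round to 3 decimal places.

0.747

precision = TP/(TP+FP).
B: TP=62, FP=13+6+2=21 → 62/83 = 0.7470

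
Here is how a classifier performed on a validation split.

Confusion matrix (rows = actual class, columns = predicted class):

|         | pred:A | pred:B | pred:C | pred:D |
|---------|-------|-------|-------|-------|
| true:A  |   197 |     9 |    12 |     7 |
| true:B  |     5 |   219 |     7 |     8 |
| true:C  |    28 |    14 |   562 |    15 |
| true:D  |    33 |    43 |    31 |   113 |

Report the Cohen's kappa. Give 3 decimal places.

0.762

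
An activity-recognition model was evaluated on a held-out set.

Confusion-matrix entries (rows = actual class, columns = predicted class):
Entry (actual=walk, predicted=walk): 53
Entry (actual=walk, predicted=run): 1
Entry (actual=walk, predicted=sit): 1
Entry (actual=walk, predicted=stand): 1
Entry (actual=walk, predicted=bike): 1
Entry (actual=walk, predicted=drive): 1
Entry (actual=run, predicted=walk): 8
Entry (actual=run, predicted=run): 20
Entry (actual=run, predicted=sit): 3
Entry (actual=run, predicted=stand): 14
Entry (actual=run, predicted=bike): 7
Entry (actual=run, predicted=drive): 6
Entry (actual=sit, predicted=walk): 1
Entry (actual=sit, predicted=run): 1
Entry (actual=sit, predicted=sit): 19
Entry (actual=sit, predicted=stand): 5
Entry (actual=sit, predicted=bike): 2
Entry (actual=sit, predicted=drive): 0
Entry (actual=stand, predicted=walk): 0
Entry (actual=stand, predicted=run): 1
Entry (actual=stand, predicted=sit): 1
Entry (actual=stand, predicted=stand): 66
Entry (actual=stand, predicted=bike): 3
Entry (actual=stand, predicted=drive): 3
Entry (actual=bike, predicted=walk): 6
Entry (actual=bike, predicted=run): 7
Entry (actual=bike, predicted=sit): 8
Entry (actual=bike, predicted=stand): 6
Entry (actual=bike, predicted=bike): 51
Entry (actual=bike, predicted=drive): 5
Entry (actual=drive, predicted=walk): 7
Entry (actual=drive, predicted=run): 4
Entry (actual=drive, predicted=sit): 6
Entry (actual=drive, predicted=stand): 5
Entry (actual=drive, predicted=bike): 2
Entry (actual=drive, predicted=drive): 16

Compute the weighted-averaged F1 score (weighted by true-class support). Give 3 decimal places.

Per-class F1 score (2·TP/(2·TP+FP+FN)):
  walk: TP=53, FP=8+1+0+6+7=22, FN=1+1+1+1+1=5 → 106/133 = 0.7970
  run: TP=20, FP=1+1+1+7+4=14, FN=8+3+14+7+6=38 → 40/92 = 0.4348
  sit: TP=19, FP=1+3+1+8+6=19, FN=1+1+5+2+0=9 → 38/66 = 0.5758
  stand: TP=66, FP=1+14+5+6+5=31, FN=0+1+1+3+3=8 → 132/171 = 0.7719
  bike: TP=51, FP=1+7+2+3+2=15, FN=6+7+8+6+5=32 → 102/149 = 0.6846
  drive: TP=16, FP=1+6+0+3+5=15, FN=7+4+6+5+2=24 → 32/71 = 0.4507
Weighted-F1 score = Σ (supportᵢ/N)·F1 scoreᵢ with N=341: (58/341)·0.7970 + (58/341)·0.4348 + (28/341)·0.5758 + (74/341)·0.7719 + (83/341)·0.6846 + (40/341)·0.4507 = 0.644

0.644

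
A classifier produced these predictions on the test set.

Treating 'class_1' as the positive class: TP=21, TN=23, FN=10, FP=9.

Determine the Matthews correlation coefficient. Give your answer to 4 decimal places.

MCC = (TP·TN − FP·FN) / √((TP+FP)(TP+FN)(TN+FP)(TN+FN))
Numerator = 21·23 − 9·10 = 393
Denominator = √(30·31·32·33) = √982080 = 990.9995
MCC = 393 / 990.9995 = 0.3966

0.3966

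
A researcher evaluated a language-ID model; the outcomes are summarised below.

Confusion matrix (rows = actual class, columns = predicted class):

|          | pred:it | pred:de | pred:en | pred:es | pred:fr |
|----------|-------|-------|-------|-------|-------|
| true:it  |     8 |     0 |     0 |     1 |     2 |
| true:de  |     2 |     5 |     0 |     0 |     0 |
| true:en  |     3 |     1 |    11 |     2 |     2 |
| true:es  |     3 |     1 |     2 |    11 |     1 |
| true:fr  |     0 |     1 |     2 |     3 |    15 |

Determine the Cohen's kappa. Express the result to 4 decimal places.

Observed agreement pₒ = trace/N = 50/76 = 0.65789
Expected agreement pₑ = Σ (rowᵢ·colᵢ)/N² = (11·16 + 7·8 + 19·15 + 18·17 + 21·20)/76² = 0.21520
κ = (pₒ − pₑ)/(1 − pₑ) = (0.65789 − 0.21520)/(1 − 0.21520) = 0.5641

0.5641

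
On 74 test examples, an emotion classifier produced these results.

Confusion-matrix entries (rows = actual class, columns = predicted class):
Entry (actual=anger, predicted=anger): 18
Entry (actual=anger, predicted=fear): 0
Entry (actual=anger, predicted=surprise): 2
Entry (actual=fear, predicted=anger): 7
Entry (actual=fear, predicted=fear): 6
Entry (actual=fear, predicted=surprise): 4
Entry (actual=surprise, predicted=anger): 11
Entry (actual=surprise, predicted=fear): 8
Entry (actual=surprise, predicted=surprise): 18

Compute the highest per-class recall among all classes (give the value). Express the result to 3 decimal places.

Per-class recall (TP/(TP+FN)):
  anger: TP=18, FN=0+2=2 → 18/20 = 0.9000
  fear: TP=6, FN=7+4=11 → 6/17 = 0.3529
  surprise: TP=18, FN=11+8=19 → 18/37 = 0.4865
Highest is class 'anger' with recall = 0.900.

0.900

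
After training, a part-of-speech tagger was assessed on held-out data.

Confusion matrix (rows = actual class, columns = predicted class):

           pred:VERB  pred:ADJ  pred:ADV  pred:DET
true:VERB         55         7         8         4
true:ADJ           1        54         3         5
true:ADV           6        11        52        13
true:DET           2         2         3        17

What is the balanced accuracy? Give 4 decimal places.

0.7357

Balanced accuracy = mean of per-class recall.
  VERB: recall = 55/74 = 0.74324
  ADJ: recall = 54/63 = 0.85714
  ADV: recall = 52/82 = 0.63415
  DET: recall = 17/24 = 0.70833
Mean = (0.74324 + 0.85714 + 0.63415 + 0.70833) / 4 = 0.7357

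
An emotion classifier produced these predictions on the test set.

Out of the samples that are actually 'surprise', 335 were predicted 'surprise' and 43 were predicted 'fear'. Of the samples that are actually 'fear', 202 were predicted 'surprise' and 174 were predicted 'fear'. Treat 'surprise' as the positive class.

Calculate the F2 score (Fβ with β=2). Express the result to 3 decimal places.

Fβ = (1+β²)·TP / ((1+β²)·TP + β²·FN + FP), with β²=4
= 5·335 / (5·335 + 4·43 + 202) = 0.817

0.817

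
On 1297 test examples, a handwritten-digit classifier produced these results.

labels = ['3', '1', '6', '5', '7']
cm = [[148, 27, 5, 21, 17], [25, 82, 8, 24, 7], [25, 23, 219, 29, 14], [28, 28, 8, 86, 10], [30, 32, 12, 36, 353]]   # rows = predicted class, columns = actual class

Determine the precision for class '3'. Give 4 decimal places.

precision = TP/(TP+FP).
3: TP=148, FP=27+5+21+17=70 → 148/218 = 0.67890

0.6789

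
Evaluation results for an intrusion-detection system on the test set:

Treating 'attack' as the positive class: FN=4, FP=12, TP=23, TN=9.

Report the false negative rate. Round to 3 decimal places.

0.148

FNR = FN/(FN+TP) = 4/(4+23) = 0.148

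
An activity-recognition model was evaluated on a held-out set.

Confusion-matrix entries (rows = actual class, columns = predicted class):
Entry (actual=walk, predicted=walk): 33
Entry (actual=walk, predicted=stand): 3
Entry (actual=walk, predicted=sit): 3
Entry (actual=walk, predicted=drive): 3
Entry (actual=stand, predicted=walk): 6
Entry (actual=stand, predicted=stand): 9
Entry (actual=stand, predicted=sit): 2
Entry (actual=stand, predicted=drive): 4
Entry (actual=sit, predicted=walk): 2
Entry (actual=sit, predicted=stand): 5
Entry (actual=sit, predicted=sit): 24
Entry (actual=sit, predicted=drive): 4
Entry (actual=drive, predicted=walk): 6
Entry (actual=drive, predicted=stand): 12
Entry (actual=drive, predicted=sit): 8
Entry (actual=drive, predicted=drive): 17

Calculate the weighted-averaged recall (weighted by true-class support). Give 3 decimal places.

0.589

Per-class recall (TP/(TP+FN)):
  walk: TP=33, FN=3+3+3=9 → 33/42 = 0.7857
  stand: TP=9, FN=6+2+4=12 → 9/21 = 0.4286
  sit: TP=24, FN=2+5+4=11 → 24/35 = 0.6857
  drive: TP=17, FN=6+12+8=26 → 17/43 = 0.3953
Weighted-recall = Σ (supportᵢ/N)·recallᵢ with N=141: (42/141)·0.7857 + (21/141)·0.4286 + (35/141)·0.6857 + (43/141)·0.3953 = 0.589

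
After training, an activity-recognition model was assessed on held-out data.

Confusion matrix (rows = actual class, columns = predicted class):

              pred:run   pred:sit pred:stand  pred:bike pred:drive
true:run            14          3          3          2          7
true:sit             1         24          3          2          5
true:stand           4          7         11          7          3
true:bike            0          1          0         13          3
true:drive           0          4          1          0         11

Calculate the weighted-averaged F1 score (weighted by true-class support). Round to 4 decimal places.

0.5605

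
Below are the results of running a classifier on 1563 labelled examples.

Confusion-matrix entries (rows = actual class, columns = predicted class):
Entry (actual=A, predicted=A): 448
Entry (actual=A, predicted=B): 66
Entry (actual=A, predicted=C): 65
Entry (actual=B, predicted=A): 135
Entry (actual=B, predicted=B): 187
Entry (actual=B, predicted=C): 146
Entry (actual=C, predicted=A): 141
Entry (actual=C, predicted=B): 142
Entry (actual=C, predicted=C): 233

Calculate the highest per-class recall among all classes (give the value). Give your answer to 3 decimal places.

0.774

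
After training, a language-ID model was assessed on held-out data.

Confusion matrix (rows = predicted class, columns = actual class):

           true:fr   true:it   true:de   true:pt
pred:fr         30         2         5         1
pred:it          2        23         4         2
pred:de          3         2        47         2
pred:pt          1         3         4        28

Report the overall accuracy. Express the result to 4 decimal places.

Accuracy = trace / total = (30+23+47+28=128) / 159 = 128/159 = 0.8050

0.8050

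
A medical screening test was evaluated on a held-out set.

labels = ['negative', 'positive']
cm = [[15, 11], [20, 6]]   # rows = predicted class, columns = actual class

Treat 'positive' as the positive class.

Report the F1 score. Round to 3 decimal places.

Precision = TP/(TP+FP) = 6/26 = 0.2308
Recall = TP/(TP+FN) = 6/17 = 0.3529
F1 = 2·TP/(2·TP+FP+FN) = 12/43 = 0.279

0.279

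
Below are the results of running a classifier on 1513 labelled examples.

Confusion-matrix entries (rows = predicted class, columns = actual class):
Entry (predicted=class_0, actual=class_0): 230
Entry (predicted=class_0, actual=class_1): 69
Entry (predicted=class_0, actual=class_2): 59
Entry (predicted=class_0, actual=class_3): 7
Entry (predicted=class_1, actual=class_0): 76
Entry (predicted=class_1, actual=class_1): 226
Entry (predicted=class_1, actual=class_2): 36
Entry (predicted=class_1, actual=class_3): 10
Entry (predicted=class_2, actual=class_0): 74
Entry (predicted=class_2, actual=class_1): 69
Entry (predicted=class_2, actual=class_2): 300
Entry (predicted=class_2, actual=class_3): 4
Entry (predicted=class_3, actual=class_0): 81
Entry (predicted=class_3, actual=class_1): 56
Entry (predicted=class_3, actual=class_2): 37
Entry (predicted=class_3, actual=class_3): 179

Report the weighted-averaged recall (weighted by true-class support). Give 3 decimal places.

0.618

Per-class recall (TP/(TP+FN)):
  class_0: TP=230, FN=76+74+81=231 → 230/461 = 0.4989
  class_1: TP=226, FN=69+69+56=194 → 226/420 = 0.5381
  class_2: TP=300, FN=59+36+37=132 → 300/432 = 0.6944
  class_3: TP=179, FN=7+10+4=21 → 179/200 = 0.8950
Weighted-recall = Σ (supportᵢ/N)·recallᵢ with N=1513: (461/1513)·0.4989 + (420/1513)·0.5381 + (432/1513)·0.6944 + (200/1513)·0.8950 = 0.618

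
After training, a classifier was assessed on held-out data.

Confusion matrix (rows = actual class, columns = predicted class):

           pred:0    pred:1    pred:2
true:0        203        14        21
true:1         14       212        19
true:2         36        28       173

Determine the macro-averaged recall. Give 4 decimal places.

0.8161

Per-class recall (TP/(TP+FN)):
  0: TP=203, FN=14+21=35 → 203/238 = 0.85294
  1: TP=212, FN=14+19=33 → 212/245 = 0.86531
  2: TP=173, FN=36+28=64 → 173/237 = 0.72996
Macro-recall = mean = (0.85294 + 0.86531 + 0.72996) / 3 = 0.8161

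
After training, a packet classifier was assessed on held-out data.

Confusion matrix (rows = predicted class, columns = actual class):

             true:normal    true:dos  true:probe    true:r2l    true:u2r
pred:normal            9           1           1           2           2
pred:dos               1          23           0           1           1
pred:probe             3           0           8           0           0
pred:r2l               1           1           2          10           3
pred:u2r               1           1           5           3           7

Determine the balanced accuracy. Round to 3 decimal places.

0.630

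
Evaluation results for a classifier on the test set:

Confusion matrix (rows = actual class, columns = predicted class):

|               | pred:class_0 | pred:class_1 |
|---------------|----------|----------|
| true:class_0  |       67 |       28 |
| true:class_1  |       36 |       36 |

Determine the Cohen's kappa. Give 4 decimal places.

0.2081

Observed agreement pₒ = trace/N = 103/167 = 0.61677
Expected agreement pₑ = Σ (rowᵢ·colᵢ)/N² = (95·103 + 72·64)/167² = 0.51608
κ = (pₒ − pₑ)/(1 − pₑ) = (0.61677 − 0.51608)/(1 − 0.51608) = 0.2081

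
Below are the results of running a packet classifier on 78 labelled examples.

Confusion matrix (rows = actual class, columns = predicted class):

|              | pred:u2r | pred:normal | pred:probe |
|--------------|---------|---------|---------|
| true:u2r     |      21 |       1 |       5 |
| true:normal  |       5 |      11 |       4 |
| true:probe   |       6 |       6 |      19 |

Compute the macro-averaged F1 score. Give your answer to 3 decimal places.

0.645

Per-class F1 score (2·TP/(2·TP+FP+FN)):
  u2r: TP=21, FP=5+6=11, FN=1+5=6 → 42/59 = 0.7119
  normal: TP=11, FP=1+6=7, FN=5+4=9 → 22/38 = 0.5789
  probe: TP=19, FP=5+4=9, FN=6+6=12 → 38/59 = 0.6441
Macro-F1 score = mean = (0.7119 + 0.5789 + 0.6441) / 3 = 0.645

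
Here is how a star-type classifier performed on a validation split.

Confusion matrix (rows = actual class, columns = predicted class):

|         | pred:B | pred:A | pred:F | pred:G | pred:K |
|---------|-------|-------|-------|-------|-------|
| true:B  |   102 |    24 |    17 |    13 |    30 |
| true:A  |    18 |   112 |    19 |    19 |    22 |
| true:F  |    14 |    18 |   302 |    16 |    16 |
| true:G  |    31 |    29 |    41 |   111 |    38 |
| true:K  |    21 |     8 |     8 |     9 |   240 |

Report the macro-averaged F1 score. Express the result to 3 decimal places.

0.646

Per-class F1 score (2·TP/(2·TP+FP+FN)):
  B: TP=102, FP=18+14+31+21=84, FN=24+17+13+30=84 → 204/372 = 0.5484
  A: TP=112, FP=24+18+29+8=79, FN=18+19+19+22=78 → 224/381 = 0.5879
  F: TP=302, FP=17+19+41+8=85, FN=14+18+16+16=64 → 604/753 = 0.8021
  G: TP=111, FP=13+19+16+9=57, FN=31+29+41+38=139 → 222/418 = 0.5311
  K: TP=240, FP=30+22+16+38=106, FN=21+8+8+9=46 → 480/632 = 0.7595
Macro-F1 score = mean = (0.5484 + 0.5879 + 0.8021 + 0.5311 + 0.7595) / 5 = 0.646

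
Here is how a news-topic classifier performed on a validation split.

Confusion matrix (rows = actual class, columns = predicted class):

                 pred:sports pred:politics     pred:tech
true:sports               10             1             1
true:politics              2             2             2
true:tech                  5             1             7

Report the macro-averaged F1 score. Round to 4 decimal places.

0.5661

Per-class F1 score (2·TP/(2·TP+FP+FN)):
  sports: TP=10, FP=2+5=7, FN=1+1=2 → 20/29 = 0.68966
  politics: TP=2, FP=1+1=2, FN=2+2=4 → 4/10 = 0.40000
  tech: TP=7, FP=1+2=3, FN=5+1=6 → 14/23 = 0.60870
Macro-F1 score = mean = (0.68966 + 0.40000 + 0.60870) / 3 = 0.5661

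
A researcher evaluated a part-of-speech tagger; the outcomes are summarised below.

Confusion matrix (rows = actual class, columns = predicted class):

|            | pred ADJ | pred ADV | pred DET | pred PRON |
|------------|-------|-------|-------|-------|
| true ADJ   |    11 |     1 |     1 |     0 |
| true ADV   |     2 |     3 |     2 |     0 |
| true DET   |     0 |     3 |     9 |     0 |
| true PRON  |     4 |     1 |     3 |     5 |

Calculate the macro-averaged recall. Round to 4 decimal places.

0.6023

Per-class recall (TP/(TP+FN)):
  ADJ: TP=11, FN=1+1+0=2 → 11/13 = 0.84615
  ADV: TP=3, FN=2+2+0=4 → 3/7 = 0.42857
  DET: TP=9, FN=0+3+0=3 → 9/12 = 0.75000
  PRON: TP=5, FN=4+1+3=8 → 5/13 = 0.38462
Macro-recall = mean = (0.84615 + 0.42857 + 0.75000 + 0.38462) / 4 = 0.6023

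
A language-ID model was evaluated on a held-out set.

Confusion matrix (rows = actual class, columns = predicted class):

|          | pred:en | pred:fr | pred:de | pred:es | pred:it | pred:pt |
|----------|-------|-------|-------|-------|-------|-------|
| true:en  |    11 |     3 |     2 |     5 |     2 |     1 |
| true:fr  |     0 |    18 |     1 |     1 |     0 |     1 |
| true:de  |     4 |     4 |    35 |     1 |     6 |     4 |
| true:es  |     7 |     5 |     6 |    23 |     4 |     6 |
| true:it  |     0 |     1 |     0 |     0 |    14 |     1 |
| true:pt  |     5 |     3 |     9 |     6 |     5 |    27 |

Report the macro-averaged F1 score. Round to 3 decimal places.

0.572

Per-class F1 score (2·TP/(2·TP+FP+FN)):
  en: TP=11, FP=0+4+7+0+5=16, FN=3+2+5+2+1=13 → 22/51 = 0.4314
  fr: TP=18, FP=3+4+5+1+3=16, FN=0+1+1+0+1=3 → 36/55 = 0.6545
  de: TP=35, FP=2+1+6+0+9=18, FN=4+4+1+6+4=19 → 70/107 = 0.6542
  es: TP=23, FP=5+1+1+0+6=13, FN=7+5+6+4+6=28 → 46/87 = 0.5287
  it: TP=14, FP=2+0+6+4+5=17, FN=0+1+0+0+1=2 → 28/47 = 0.5957
  pt: TP=27, FP=1+1+4+6+1=13, FN=5+3+9+6+5=28 → 54/95 = 0.5684
Macro-F1 score = mean = (0.4314 + 0.6545 + 0.6542 + 0.5287 + 0.5957 + 0.5684) / 6 = 0.572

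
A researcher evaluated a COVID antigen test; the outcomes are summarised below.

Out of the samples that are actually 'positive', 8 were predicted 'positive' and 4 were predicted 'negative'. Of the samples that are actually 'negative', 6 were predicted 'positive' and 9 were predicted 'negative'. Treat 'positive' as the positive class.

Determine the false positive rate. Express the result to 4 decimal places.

FPR = FP/(FP+TN) = 6/(6+9) = 0.4000

0.4000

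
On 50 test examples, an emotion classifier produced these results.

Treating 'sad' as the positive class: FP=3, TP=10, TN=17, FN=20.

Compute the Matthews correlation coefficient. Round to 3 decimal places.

MCC = (TP·TN − FP·FN) / √((TP+FP)(TP+FN)(TN+FP)(TN+FN))
Numerator = 10·17 − 3·20 = 110
Denominator = √(13·30·20·37) = √288600 = 537.2150
MCC = 110 / 537.2150 = 0.205

0.205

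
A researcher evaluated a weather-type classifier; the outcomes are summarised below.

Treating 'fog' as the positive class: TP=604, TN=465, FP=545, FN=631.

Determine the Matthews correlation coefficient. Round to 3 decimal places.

-0.050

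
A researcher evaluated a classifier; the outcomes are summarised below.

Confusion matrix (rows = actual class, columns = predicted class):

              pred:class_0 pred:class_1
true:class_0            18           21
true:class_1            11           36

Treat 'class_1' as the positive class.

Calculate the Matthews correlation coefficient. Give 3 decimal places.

0.240

MCC = (TP·TN − FP·FN) / √((TP+FP)(TP+FN)(TN+FP)(TN+FN))
Numerator = 36·18 − 21·11 = 417
Denominator = √(57·47·39·29) = √3029949 = 1740.6749
MCC = 417 / 1740.6749 = 0.240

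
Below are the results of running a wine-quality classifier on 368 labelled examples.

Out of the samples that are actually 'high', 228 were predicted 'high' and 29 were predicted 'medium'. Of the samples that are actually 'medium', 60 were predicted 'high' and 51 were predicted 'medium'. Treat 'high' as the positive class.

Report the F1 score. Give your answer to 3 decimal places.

Precision = TP/(TP+FP) = 228/288 = 0.7917
Recall = TP/(TP+FN) = 228/257 = 0.8872
F1 = 2·TP/(2·TP+FP+FN) = 456/545 = 0.837

0.837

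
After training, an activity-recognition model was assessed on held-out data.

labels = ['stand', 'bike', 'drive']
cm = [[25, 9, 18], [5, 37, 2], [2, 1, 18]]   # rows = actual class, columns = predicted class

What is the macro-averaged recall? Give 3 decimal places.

Per-class recall (TP/(TP+FN)):
  stand: TP=25, FN=9+18=27 → 25/52 = 0.4808
  bike: TP=37, FN=5+2=7 → 37/44 = 0.8409
  drive: TP=18, FN=2+1=3 → 18/21 = 0.8571
Macro-recall = mean = (0.4808 + 0.8409 + 0.8571) / 3 = 0.726

0.726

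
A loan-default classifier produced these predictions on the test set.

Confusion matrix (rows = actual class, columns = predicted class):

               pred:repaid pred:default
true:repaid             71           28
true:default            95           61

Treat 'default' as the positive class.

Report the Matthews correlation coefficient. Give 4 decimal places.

MCC = (TP·TN − FP·FN) / √((TP+FP)(TP+FN)(TN+FP)(TN+FN))
Numerator = 61·71 − 28·95 = 1671
Denominator = √(89·156·99·166) = √228169656 = 15105.2857
MCC = 1671 / 15105.2857 = 0.1106

0.1106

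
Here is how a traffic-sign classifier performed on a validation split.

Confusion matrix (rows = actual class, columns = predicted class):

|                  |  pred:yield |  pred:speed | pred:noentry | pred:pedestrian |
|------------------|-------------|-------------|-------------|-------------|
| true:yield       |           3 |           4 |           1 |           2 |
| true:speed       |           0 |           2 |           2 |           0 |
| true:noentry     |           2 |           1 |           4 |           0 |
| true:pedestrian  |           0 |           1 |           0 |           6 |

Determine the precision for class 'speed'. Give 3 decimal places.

Treat 'speed' as positive and all other classes as negative.
precision = TP/(TP+FP).
speed: TP=2, FP=4+1+1=6 → 2/8 = 0.2500

0.250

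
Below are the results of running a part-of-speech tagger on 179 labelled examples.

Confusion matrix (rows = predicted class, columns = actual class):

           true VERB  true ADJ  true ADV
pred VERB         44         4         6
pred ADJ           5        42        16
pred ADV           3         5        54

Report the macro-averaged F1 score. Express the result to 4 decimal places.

0.7832

Per-class F1 score (2·TP/(2·TP+FP+FN)):
  VERB: TP=44, FP=4+6=10, FN=5+3=8 → 88/106 = 0.83019
  ADJ: TP=42, FP=5+16=21, FN=4+5=9 → 84/114 = 0.73684
  ADV: TP=54, FP=3+5=8, FN=6+16=22 → 108/138 = 0.78261
Macro-F1 score = mean = (0.83019 + 0.73684 + 0.78261) / 3 = 0.7832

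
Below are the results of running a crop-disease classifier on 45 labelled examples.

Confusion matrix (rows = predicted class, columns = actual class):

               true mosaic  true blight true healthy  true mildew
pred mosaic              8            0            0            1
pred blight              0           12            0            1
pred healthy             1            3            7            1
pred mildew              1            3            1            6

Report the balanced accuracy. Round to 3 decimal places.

Balanced accuracy = mean of per-class recall.
  mosaic: recall = 8/10 = 0.8000
  blight: recall = 12/18 = 0.6667
  healthy: recall = 7/8 = 0.8750
  mildew: recall = 6/9 = 0.6667
Mean = (0.8000 + 0.6667 + 0.8750 + 0.6667) / 4 = 0.752

0.752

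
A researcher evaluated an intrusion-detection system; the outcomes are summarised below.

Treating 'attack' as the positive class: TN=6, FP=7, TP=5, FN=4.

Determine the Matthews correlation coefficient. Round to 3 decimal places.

0.017

MCC = (TP·TN − FP·FN) / √((TP+FP)(TP+FN)(TN+FP)(TN+FN))
Numerator = 5·6 − 7·4 = 2
Denominator = √(12·9·13·10) = √14040 = 118.4905
MCC = 2 / 118.4905 = 0.017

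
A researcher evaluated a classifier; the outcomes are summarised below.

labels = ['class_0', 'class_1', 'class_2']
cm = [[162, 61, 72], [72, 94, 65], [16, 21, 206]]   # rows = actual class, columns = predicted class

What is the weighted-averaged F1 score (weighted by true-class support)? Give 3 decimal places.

0.589

Per-class F1 score (2·TP/(2·TP+FP+FN)):
  class_0: TP=162, FP=72+16=88, FN=61+72=133 → 324/545 = 0.5945
  class_1: TP=94, FP=61+21=82, FN=72+65=137 → 188/407 = 0.4619
  class_2: TP=206, FP=72+65=137, FN=16+21=37 → 412/586 = 0.7031
Weighted-F1 score = Σ (supportᵢ/N)·F1 scoreᵢ with N=769: (295/769)·0.5945 + (231/769)·0.4619 + (243/769)·0.7031 = 0.589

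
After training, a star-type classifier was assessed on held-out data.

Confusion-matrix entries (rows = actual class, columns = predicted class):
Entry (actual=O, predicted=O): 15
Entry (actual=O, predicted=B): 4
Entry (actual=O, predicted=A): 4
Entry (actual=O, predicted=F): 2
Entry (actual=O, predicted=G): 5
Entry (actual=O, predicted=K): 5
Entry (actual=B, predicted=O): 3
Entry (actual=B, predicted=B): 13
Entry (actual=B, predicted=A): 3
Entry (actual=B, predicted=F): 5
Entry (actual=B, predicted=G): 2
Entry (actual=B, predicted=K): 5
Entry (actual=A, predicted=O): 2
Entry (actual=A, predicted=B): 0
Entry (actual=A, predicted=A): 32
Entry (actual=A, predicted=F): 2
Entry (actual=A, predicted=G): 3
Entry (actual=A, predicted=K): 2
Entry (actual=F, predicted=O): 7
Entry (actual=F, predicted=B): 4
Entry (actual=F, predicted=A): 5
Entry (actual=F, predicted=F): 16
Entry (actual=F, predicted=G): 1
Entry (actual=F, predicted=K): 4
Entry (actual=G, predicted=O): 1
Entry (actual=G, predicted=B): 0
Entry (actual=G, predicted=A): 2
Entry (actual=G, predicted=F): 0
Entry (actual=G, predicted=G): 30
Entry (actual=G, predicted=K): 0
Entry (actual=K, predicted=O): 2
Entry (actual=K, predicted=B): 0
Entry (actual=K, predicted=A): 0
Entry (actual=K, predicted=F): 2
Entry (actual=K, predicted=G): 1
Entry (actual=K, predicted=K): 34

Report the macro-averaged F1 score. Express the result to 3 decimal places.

0.627

Per-class F1 score (2·TP/(2·TP+FP+FN)):
  O: TP=15, FP=3+2+7+1+2=15, FN=4+4+2+5+5=20 → 30/65 = 0.4615
  B: TP=13, FP=4+0+4+0+0=8, FN=3+3+5+2+5=18 → 26/52 = 0.5000
  A: TP=32, FP=4+3+5+2+0=14, FN=2+0+2+3+2=9 → 64/87 = 0.7356
  F: TP=16, FP=2+5+2+0+2=11, FN=7+4+5+1+4=21 → 32/64 = 0.5000
  G: TP=30, FP=5+2+3+1+1=12, FN=1+0+2+0+0=3 → 60/75 = 0.8000
  K: TP=34, FP=5+5+2+4+0=16, FN=2+0+0+2+1=5 → 68/89 = 0.7640
Macro-F1 score = mean = (0.4615 + 0.5000 + 0.7356 + 0.5000 + 0.8000 + 0.7640) / 6 = 0.627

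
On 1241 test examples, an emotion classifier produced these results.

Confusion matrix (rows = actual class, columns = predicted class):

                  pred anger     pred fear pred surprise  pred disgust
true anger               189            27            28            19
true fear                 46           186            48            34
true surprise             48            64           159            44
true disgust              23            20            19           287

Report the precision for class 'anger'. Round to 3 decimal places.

Treat 'anger' as positive and all other classes as negative.
precision = TP/(TP+FP).
anger: TP=189, FP=46+48+23=117 → 189/306 = 0.6176

0.618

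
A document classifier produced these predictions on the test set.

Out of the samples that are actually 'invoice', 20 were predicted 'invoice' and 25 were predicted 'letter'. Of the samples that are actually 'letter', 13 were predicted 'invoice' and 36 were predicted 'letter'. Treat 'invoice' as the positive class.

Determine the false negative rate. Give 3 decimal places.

FNR = FN/(FN+TP) = 25/(25+20) = 0.556

0.556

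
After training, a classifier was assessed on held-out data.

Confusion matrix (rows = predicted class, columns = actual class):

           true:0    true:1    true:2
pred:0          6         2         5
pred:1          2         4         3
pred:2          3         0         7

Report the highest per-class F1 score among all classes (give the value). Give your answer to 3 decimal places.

Per-class F1 score (2·TP/(2·TP+FP+FN)):
  0: TP=6, FP=2+5=7, FN=2+3=5 → 12/24 = 0.5000
  1: TP=4, FP=2+3=5, FN=2+0=2 → 8/15 = 0.5333
  2: TP=7, FP=3+0=3, FN=5+3=8 → 14/25 = 0.5600
Highest is class '2' with F1 score = 0.560.

0.560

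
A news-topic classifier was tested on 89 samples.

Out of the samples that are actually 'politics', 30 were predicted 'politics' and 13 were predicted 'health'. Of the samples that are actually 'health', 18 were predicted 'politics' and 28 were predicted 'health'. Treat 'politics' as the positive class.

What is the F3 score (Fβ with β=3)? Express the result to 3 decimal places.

Fβ = (1+β²)·TP / ((1+β²)·TP + β²·FN + FP), with β²=9
= 10·30 / (10·30 + 9·13 + 18) = 0.690

0.690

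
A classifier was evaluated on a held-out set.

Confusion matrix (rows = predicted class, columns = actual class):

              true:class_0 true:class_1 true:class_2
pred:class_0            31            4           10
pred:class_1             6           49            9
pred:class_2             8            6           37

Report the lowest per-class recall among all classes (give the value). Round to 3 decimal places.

Per-class recall (TP/(TP+FN)):
  class_0: TP=31, FN=6+8=14 → 31/45 = 0.6889
  class_1: TP=49, FN=4+6=10 → 49/59 = 0.8305
  class_2: TP=37, FN=10+9=19 → 37/56 = 0.6607
Lowest is class 'class_2' with recall = 0.661.

0.661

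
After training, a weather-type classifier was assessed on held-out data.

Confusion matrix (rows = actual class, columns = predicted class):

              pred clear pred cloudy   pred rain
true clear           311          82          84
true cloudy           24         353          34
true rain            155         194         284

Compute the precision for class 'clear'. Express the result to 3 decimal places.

0.635

One-vs-rest for 'clear': TP = diagonal; FP = other classes predicted 'clear'; FN = 'clear' predicted as other.
precision = TP/(TP+FP).
clear: TP=311, FP=24+155=179 → 311/490 = 0.6347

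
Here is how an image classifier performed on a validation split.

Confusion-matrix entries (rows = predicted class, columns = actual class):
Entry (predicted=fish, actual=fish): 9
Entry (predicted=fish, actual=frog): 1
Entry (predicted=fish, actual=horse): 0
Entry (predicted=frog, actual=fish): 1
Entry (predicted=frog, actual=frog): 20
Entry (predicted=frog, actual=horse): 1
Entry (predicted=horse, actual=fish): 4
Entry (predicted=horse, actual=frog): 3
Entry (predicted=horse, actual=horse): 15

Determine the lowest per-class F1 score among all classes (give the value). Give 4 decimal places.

0.7500

Per-class F1 score (2·TP/(2·TP+FP+FN)):
  fish: TP=9, FP=1+0=1, FN=1+4=5 → 18/24 = 0.75000
  frog: TP=20, FP=1+1=2, FN=1+3=4 → 40/46 = 0.86957
  horse: TP=15, FP=4+3=7, FN=0+1=1 → 30/38 = 0.78947
Lowest is class 'fish' with F1 score = 0.7500.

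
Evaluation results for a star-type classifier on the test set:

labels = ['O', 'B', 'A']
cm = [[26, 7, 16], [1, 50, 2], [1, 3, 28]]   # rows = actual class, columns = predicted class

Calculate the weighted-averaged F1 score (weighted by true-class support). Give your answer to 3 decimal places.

0.768

Per-class F1 score (2·TP/(2·TP+FP+FN)):
  O: TP=26, FP=1+1=2, FN=7+16=23 → 52/77 = 0.6753
  B: TP=50, FP=7+3=10, FN=1+2=3 → 100/113 = 0.8850
  A: TP=28, FP=16+2=18, FN=1+3=4 → 56/78 = 0.7179
Weighted-F1 score = Σ (supportᵢ/N)·F1 scoreᵢ with N=134: (49/134)·0.6753 + (53/134)·0.8850 + (32/134)·0.7179 = 0.768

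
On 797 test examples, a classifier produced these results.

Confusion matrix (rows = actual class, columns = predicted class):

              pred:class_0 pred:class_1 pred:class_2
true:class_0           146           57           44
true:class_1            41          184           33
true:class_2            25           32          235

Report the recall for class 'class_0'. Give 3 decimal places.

Take TP from the diagonal, FP from the rest of the 'class_0' prediction marginal, FN from the rest of the 'class_0' actual marginal.
recall = TP/(TP+FN).
class_0: TP=146, FN=57+44=101 → 146/247 = 0.5911

0.591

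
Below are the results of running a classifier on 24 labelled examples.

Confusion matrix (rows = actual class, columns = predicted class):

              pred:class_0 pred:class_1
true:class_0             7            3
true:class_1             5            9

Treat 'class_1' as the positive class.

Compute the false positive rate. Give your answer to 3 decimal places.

FPR = FP/(FP+TN) = 3/(3+7) = 0.300

0.300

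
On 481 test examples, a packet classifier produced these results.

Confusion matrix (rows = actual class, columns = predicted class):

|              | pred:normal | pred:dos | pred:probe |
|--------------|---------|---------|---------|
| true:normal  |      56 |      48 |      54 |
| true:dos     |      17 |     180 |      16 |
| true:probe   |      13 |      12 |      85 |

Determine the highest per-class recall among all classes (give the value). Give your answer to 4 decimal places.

0.8451

Per-class recall (TP/(TP+FN)):
  normal: TP=56, FN=48+54=102 → 56/158 = 0.35443
  dos: TP=180, FN=17+16=33 → 180/213 = 0.84507
  probe: TP=85, FN=13+12=25 → 85/110 = 0.77273
Highest is class 'dos' with recall = 0.8451.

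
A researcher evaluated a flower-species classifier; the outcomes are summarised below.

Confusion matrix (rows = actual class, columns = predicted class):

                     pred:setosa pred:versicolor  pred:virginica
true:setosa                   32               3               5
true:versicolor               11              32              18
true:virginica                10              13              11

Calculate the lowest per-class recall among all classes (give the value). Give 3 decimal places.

Per-class recall (TP/(TP+FN)):
  setosa: TP=32, FN=3+5=8 → 32/40 = 0.8000
  versicolor: TP=32, FN=11+18=29 → 32/61 = 0.5246
  virginica: TP=11, FN=10+13=23 → 11/34 = 0.3235
Lowest is class 'virginica' with recall = 0.324.

0.324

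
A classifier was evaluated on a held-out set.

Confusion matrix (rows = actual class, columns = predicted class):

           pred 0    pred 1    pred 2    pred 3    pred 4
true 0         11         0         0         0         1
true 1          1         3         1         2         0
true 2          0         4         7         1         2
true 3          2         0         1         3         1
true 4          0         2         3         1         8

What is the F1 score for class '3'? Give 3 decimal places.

0.429

Take TP from the diagonal, FP from the rest of the '3' prediction marginal, FN from the rest of the '3' actual marginal.
F1 score = 2·TP/(2·TP+FP+FN).
3: TP=3, FP=0+2+1+1=4, FN=2+0+1+1=4 → 6/14 = 0.4286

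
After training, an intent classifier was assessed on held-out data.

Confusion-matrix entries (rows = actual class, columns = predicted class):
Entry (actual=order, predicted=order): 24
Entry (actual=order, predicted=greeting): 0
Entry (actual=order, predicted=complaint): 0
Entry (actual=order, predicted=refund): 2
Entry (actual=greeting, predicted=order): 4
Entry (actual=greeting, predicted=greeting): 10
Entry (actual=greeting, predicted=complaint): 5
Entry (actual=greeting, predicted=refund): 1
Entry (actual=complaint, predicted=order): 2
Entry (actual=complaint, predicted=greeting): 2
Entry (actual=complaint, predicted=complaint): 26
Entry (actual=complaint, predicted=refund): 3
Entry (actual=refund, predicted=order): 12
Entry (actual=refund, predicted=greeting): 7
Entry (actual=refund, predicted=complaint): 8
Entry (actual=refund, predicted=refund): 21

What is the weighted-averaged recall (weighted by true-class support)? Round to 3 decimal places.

0.638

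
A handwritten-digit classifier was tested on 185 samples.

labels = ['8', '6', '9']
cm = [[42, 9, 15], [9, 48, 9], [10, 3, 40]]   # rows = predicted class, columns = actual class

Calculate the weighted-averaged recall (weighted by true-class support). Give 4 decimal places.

0.7027

Per-class recall (TP/(TP+FN)):
  8: TP=42, FN=9+10=19 → 42/61 = 0.68852
  6: TP=48, FN=9+3=12 → 48/60 = 0.80000
  9: TP=40, FN=15+9=24 → 40/64 = 0.62500
Weighted-recall = Σ (supportᵢ/N)·recallᵢ with N=185: (61/185)·0.68852 + (60/185)·0.80000 + (64/185)·0.62500 = 0.7027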